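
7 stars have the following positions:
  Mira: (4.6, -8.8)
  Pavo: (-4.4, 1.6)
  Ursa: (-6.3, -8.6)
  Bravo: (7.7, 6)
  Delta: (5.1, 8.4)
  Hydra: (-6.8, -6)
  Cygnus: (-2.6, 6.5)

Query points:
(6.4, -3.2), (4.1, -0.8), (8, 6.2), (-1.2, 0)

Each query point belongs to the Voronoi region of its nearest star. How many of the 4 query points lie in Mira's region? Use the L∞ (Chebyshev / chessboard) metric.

1

(6.4, -3.2) — d to each: Mira:5.6, Pavo:10.8, Ursa:12.7, Bravo:9.2, Delta:11.6, Hydra:13.2, Cygnus:9.7 → nearest is Mira
(4.1, -0.8) — d to each: Mira:8, Pavo:8.5, Ursa:10.4, Bravo:6.8, Delta:9.2, Hydra:10.9, Cygnus:7.3 → nearest is Bravo
(8, 6.2) — d to each: Mira:15, Pavo:12.4, Ursa:14.8, Bravo:0.3, Delta:2.9, Hydra:14.8, Cygnus:10.6 → nearest is Bravo
(-1.2, 0) — d to each: Mira:8.8, Pavo:3.2, Ursa:8.6, Bravo:8.9, Delta:8.4, Hydra:6, Cygnus:6.5 → nearest is Pavo
1 of the 4 points has Mira as nearest.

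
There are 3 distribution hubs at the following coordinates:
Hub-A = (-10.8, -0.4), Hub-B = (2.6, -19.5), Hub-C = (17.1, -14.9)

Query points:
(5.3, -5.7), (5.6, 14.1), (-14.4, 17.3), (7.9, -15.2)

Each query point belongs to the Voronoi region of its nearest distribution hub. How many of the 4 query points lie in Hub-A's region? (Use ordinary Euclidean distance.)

(5.3, -5.7) — d² to each: Hub-A:287.3, Hub-B:197.73, Hub-C:223.88 → nearest is Hub-B
(5.6, 14.1) — d² to each: Hub-A:479.21, Hub-B:1137.96, Hub-C:973.25 → nearest is Hub-A
(-14.4, 17.3) — d² to each: Hub-A:326.25, Hub-B:1643.24, Hub-C:2029.09 → nearest is Hub-A
(7.9, -15.2) — d² to each: Hub-A:568.73, Hub-B:46.58, Hub-C:84.73 → nearest is Hub-B
2 of the 4 points have Hub-A as nearest.

2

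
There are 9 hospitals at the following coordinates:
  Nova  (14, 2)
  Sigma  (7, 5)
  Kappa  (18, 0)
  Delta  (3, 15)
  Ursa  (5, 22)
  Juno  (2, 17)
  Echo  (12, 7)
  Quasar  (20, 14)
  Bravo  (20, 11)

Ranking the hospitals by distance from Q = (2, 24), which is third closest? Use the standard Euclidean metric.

Delta

Since √ is increasing, it suffices to compare squared distances:
d²(Q, Nova) = (2−14)² + (24−2)² = 144 + 484 = 628
d²(Q, Sigma) = (2−7)² + (24−5)² = 25 + 361 = 386
d²(Q, Kappa) = (2−18)² + (24−0)² = 256 + 576 = 832
d²(Q, Delta) = (2−3)² + (24−15)² = 1 + 81 = 82
d²(Q, Ursa) = (2−5)² + (24−22)² = 9 + 4 = 13
d²(Q, Juno) = (2−2)² + (24−17)² = 0 + 49 = 49
d²(Q, Echo) = (2−12)² + (24−7)² = 100 + 289 = 389
d²(Q, Quasar) = (2−20)² + (24−14)² = 324 + 100 = 424
d²(Q, Bravo) = (2−20)² + (24−11)² = 324 + 169 = 493
Sorted ascending: Ursa, Juno, Delta, Sigma, … — the third-nearest is Delta.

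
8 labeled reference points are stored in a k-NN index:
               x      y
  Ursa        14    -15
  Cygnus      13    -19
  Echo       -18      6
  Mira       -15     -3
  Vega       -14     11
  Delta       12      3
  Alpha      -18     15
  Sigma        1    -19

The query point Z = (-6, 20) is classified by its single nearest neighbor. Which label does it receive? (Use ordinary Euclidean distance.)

Since √ is increasing, it suffices to compare squared distances:
d²(Z, Ursa) = 400 + 1225 = 1625
d²(Z, Cygnus) = 361 + 1521 = 1882
d²(Z, Echo) = 144 + 196 = 340
d²(Z, Mira) = 81 + 529 = 610
d²(Z, Vega) = 64 + 81 = 145
d²(Z, Delta) = 324 + 289 = 613
d²(Z, Alpha) = 144 + 25 = 169
d²(Z, Sigma) = 49 + 1521 = 1570
Minimum is at Vega.

Vega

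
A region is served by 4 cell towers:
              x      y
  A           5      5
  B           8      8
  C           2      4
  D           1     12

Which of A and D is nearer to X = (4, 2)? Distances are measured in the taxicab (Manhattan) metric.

d(X,A) = |4−5| + |2−5| = 1 + 3 = 4
d(X,D) = |4−1| + |2−12| = 3 + 10 = 13
4 < 13, so A is closer.

A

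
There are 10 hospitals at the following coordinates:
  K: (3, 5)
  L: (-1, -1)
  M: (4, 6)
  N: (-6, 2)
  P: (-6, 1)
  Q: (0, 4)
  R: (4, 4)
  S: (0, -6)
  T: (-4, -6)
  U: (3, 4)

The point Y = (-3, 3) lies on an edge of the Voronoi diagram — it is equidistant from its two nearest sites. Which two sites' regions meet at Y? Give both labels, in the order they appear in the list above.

Squared distances from Y to each site:
|YK|² = (-3−3)² + (3−5)² = 36 + 4 = 40
|YL|² = (-3−(-1))² + (3−(-1))² = 4 + 16 = 20
|YM|² = (-3−4)² + (3−6)² = 49 + 9 = 58
|YN|² = (-3−(-6))² + (3−2)² = 9 + 1 = 10
|YP|² = (-3−(-6))² + (3−1)² = 9 + 4 = 13
|YQ|² = (-3−0)² + (3−4)² = 9 + 1 = 10
|YR|² = (-3−4)² + (3−4)² = 49 + 1 = 50
|YS|² = (-3−0)² + (3−(-6))² = 9 + 81 = 90
|YT|² = (-3−(-4))² + (3−(-6))² = 1 + 81 = 82
|YU|² = (-3−3)² + (3−4)² = 36 + 1 = 37
Y is equidistant from N and Q (both at squared distance 10), and every other site is strictly farther — so Y lies on the N–Q Voronoi edge.

N and Q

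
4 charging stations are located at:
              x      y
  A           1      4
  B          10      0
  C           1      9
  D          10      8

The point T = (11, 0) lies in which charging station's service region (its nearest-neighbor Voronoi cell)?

Since √ is increasing, it suffices to compare squared distances:
|TA|² = (11−1)² + (0−4)² = 100 + 16 = 116
|TB|² = (11−10)² + (0−0)² = 1 + 0 = 1
|TC|² = (11−1)² + (0−9)² = 100 + 81 = 181
|TD|² = (11−10)² + (0−8)² = 1 + 64 = 65
The smallest is to B, so T lies in the Voronoi region of B.

B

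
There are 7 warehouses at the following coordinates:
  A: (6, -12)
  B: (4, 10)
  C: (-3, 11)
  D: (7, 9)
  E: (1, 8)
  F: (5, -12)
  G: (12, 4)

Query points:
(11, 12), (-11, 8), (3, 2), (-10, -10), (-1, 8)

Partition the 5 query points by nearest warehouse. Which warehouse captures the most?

E

(11, 12) — d² to each: A:601, B:53, C:197, D:25, E:116, F:612, G:65 → nearest is D
(-11, 8) — d² to each: A:689, B:229, C:73, D:325, E:144, F:656, G:545 → nearest is C
(3, 2) — d² to each: A:205, B:65, C:117, D:65, E:40, F:200, G:85 → nearest is E
(-10, -10) — d² to each: A:260, B:596, C:490, D:650, E:445, F:229, G:680 → nearest is F
(-1, 8) — d² to each: A:449, B:29, C:13, D:65, E:4, F:436, G:185 → nearest is E
Tally — C:1, D:1, E:2, F:1. E captures the most (2).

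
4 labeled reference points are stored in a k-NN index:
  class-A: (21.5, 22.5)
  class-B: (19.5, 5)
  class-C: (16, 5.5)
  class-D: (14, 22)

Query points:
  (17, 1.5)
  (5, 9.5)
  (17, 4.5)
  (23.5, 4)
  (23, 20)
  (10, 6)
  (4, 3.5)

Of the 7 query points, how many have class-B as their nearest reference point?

1

(17, 1.5) — d² to each: class-A:461.25, class-B:18.5, class-C:17, class-D:429.25 → nearest is class-C
(5, 9.5) — d² to each: class-A:441.25, class-B:230.5, class-C:137, class-D:237.25 → nearest is class-C
(17, 4.5) — d² to each: class-A:344.25, class-B:6.5, class-C:2, class-D:315.25 → nearest is class-C
(23.5, 4) — d² to each: class-A:346.25, class-B:17, class-C:58.5, class-D:414.25 → nearest is class-B
(23, 20) — d² to each: class-A:8.5, class-B:237.25, class-C:259.25, class-D:85 → nearest is class-A
(10, 6) — d² to each: class-A:404.5, class-B:91.25, class-C:36.25, class-D:272 → nearest is class-C
(4, 3.5) — d² to each: class-A:667.25, class-B:242.5, class-C:148, class-D:442.25 → nearest is class-C
1 of the 7 points has class-B as nearest.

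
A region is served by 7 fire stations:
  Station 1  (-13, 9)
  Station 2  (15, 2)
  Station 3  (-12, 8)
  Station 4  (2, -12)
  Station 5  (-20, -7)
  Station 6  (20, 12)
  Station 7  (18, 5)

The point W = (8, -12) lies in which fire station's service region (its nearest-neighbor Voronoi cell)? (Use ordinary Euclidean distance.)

Squared Euclidean distances:
d²(W, Station 1) = 441 + 441 = 882
d²(W, Station 2) = 49 + 196 = 245
d²(W, Station 3) = 400 + 400 = 800
d²(W, Station 4) = 36 + 0 = 36
d²(W, Station 5) = 784 + 25 = 809
d²(W, Station 6) = 144 + 576 = 720
d²(W, Station 7) = 100 + 289 = 389
Station 4 is nearest.

Station 4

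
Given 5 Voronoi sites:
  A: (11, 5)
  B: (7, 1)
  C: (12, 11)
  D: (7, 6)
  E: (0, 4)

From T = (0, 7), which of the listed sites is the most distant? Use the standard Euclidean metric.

C

Since √ is increasing, it suffices to compare squared distances:
|TA|² = (0−11)² + (7−5)² = 121 + 4 = 125
|TB|² = (0−7)² + (7−1)² = 49 + 36 = 85
|TC|² = (0−12)² + (7−11)² = 144 + 16 = 160
|TD|² = (0−7)² + (7−6)² = 49 + 1 = 50
|TE|² = (0−0)² + (7−4)² = 0 + 9 = 9
The largest is to C.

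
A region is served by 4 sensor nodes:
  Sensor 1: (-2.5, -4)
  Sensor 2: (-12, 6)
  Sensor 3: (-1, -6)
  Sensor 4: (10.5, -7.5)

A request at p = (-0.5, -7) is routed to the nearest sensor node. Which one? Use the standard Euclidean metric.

Sensor 3

Squared Euclidean distances:
d²(p, Sensor 1) = (-0.5−(-2.5))² + (-7−(-4))² = 4 + 9 = 13
d²(p, Sensor 2) = (-0.5−(-12))² + (-7−6)² = 132.25 + 169 = 301.25
d²(p, Sensor 3) = (-0.5−(-1))² + (-7−(-6))² = 0.25 + 1 = 1.25
d²(p, Sensor 4) = (-0.5−10.5)² + (-7−(-7.5))² = 121 + 0.25 = 121.25
The smallest is to Sensor 3, so p lies in the Voronoi region of Sensor 3.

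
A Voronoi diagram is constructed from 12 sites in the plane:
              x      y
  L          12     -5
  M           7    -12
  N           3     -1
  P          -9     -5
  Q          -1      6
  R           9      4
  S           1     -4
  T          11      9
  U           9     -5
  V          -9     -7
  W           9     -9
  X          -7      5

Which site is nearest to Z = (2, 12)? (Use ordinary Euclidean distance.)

Since √ is increasing, it suffices to compare squared distances:
|ZL|² = (2−12)² + (12−(-5))² = 100 + 289 = 389
|ZM|² = (2−7)² + (12−(-12))² = 25 + 576 = 601
|ZN|² = (2−3)² + (12−(-1))² = 1 + 169 = 170
|ZP|² = (2−(-9))² + (12−(-5))² = 121 + 289 = 410
|ZQ|² = (2−(-1))² + (12−6)² = 9 + 36 = 45
|ZR|² = (2−9)² + (12−4)² = 49 + 64 = 113
|ZS|² = (2−1)² + (12−(-4))² = 1 + 256 = 257
|ZT|² = (2−11)² + (12−9)² = 81 + 9 = 90
|ZU|² = (2−9)² + (12−(-5))² = 49 + 289 = 338
|ZV|² = (2−(-9))² + (12−(-7))² = 121 + 361 = 482
|ZW|² = (2−9)² + (12−(-9))² = 49 + 441 = 490
|ZX|² = (2−(-7))² + (12−5)² = 81 + 49 = 130
Q is nearest.

Q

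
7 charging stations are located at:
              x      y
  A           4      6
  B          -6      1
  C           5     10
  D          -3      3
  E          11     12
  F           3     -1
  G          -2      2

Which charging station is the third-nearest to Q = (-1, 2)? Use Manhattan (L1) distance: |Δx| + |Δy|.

B

d(Q,A) = |-1−4| + |2−6| = 5 + 4 = 9
d(Q,B) = |-1−(-6)| + |2−1| = 5 + 1 = 6
d(Q,C) = |-1−5| + |2−10| = 6 + 8 = 14
d(Q,D) = |-1−(-3)| + |2−3| = 2 + 1 = 3
d(Q,E) = |-1−11| + |2−12| = 12 + 10 = 22
d(Q,F) = |-1−3| + |2−(-1)| = 4 + 3 = 7
d(Q,G) = |-1−(-2)| + |2−2| = 1 + 0 = 1
Sorted ascending: G, D, B, F, … — the third-nearest is B.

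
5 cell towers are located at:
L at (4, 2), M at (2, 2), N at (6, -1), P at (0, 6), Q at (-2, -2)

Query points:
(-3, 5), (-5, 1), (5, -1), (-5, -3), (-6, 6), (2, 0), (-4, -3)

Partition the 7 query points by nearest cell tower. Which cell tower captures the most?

Q

(-3, 5) — d² to each: L:58, M:34, N:117, P:10, Q:50 → nearest is P
(-5, 1) — d² to each: L:82, M:50, N:125, P:50, Q:18 → nearest is Q
(5, -1) — d² to each: L:10, M:18, N:1, P:74, Q:50 → nearest is N
(-5, -3) — d² to each: L:106, M:74, N:125, P:106, Q:10 → nearest is Q
(-6, 6) — d² to each: L:116, M:80, N:193, P:36, Q:80 → nearest is P
(2, 0) — d² to each: L:8, M:4, N:17, P:40, Q:20 → nearest is M
(-4, -3) — d² to each: L:89, M:61, N:104, P:97, Q:5 → nearest is Q
Tally — M:1, N:1, P:2, Q:3. Q captures the most (3).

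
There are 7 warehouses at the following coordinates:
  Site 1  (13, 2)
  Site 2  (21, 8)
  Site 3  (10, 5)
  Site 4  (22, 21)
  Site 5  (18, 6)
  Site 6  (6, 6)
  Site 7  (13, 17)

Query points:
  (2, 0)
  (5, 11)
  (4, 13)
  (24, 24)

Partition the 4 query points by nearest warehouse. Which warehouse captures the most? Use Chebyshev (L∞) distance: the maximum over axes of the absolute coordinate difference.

Site 6

(2, 0) — d to each: Site 1:11, Site 2:19, Site 3:8, Site 4:21, Site 5:16, Site 6:6, Site 7:17 → nearest is Site 6
(5, 11) — d to each: Site 1:9, Site 2:16, Site 3:6, Site 4:17, Site 5:13, Site 6:5, Site 7:8 → nearest is Site 6
(4, 13) — d to each: Site 1:11, Site 2:17, Site 3:8, Site 4:18, Site 5:14, Site 6:7, Site 7:9 → nearest is Site 6
(24, 24) — d to each: Site 1:22, Site 2:16, Site 3:19, Site 4:3, Site 5:18, Site 6:18, Site 7:11 → nearest is Site 4
Tally — Site 4:1, Site 6:3. Site 6 captures the most (3).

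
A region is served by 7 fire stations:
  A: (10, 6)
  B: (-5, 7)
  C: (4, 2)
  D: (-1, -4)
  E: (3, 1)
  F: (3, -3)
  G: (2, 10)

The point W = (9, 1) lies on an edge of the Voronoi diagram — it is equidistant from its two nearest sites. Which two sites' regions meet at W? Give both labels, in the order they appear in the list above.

Squared distances from W to each site:
|WA|² = (9−10)² + (1−6)² = 1 + 25 = 26
|WB|² = (9−(-5))² + (1−7)² = 196 + 36 = 232
|WC|² = (9−4)² + (1−2)² = 25 + 1 = 26
|WD|² = (9−(-1))² + (1−(-4))² = 100 + 25 = 125
|WE|² = (9−3)² + (1−1)² = 36 + 0 = 36
|WF|² = (9−3)² + (1−(-3))² = 36 + 16 = 52
|WG|² = (9−2)² + (1−10)² = 49 + 81 = 130
W is equidistant from A and C (both at squared distance 26), and every other site is strictly farther — so W lies on the A–C Voronoi edge.

A and C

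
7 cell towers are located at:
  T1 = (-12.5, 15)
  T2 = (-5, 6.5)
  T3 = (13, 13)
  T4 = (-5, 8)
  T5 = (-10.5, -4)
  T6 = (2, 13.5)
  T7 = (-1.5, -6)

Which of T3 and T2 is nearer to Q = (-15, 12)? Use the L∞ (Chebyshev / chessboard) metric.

d(Q,T3) = max(28, 1) = 28
d(Q,T2) = max(10, 5.5) = 10
28 > 10, so T2 is closer.

T2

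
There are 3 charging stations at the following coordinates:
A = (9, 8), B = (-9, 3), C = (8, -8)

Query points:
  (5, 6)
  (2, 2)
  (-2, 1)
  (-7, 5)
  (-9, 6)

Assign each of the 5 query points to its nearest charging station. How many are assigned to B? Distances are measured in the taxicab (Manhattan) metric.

(5, 6) — d to each: A:6, B:17, C:17 → nearest is A
(2, 2) — d to each: A:13, B:12, C:16 → nearest is B
(-2, 1) — d to each: A:18, B:9, C:19 → nearest is B
(-7, 5) — d to each: A:19, B:4, C:28 → nearest is B
(-9, 6) — d to each: A:20, B:3, C:31 → nearest is B
4 of the 5 points have B as nearest.

4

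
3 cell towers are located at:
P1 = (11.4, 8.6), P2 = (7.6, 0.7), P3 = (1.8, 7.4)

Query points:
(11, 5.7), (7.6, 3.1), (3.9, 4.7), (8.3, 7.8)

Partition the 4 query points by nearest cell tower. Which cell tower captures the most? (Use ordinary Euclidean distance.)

P1

(11, 5.7) — d² to each: P1:8.57, P2:36.56, P3:87.53 → nearest is P1
(7.6, 3.1) — d² to each: P1:44.69, P2:5.76, P3:52.13 → nearest is P2
(3.9, 4.7) — d² to each: P1:71.46, P2:29.69, P3:11.7 → nearest is P3
(8.3, 7.8) — d² to each: P1:10.25, P2:50.9, P3:42.41 → nearest is P1
Tally — P1:2, P2:1, P3:1. P1 captures the most (2).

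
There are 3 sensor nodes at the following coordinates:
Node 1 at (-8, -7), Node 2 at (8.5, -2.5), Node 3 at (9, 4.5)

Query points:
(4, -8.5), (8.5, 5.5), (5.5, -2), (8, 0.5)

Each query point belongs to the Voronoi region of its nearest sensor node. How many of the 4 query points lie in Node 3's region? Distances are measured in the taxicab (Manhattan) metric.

1

(4, -8.5) — d to each: Node 1:13.5, Node 2:10.5, Node 3:18 → nearest is Node 2
(8.5, 5.5) — d to each: Node 1:29, Node 2:8, Node 3:1.5 → nearest is Node 3
(5.5, -2) — d to each: Node 1:18.5, Node 2:3.5, Node 3:10 → nearest is Node 2
(8, 0.5) — d to each: Node 1:23.5, Node 2:3.5, Node 3:5 → nearest is Node 2
1 of the 4 points has Node 3 as nearest.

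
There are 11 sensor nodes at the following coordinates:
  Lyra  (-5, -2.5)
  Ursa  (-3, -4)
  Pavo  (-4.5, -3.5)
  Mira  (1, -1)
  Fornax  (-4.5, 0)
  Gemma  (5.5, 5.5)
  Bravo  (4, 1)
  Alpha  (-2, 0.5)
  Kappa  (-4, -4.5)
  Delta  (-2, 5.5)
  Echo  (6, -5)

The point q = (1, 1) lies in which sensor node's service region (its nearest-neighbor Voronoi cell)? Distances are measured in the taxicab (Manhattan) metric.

d(q, Lyra) = 6 + 3.5 = 9.5
d(q, Ursa) = 4 + 5 = 9
d(q, Pavo) = 5.5 + 4.5 = 10
d(q, Mira) = 0 + 2 = 2
d(q, Fornax) = 5.5 + 1 = 6.5
d(q, Gemma) = 4.5 + 4.5 = 9
d(q, Bravo) = 3 + 0 = 3
d(q, Alpha) = 3 + 0.5 = 3.5
d(q, Kappa) = 5 + 5.5 = 10.5
d(q, Delta) = 3 + 4.5 = 7.5
d(q, Echo) = 5 + 6 = 11
The smallest is to Mira, so q lies in the Voronoi region of Mira.

Mira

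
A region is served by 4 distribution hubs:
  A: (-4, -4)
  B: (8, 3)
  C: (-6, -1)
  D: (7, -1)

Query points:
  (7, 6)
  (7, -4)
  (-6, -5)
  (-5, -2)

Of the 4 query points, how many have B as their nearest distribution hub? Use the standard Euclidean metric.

1

(7, 6) — d² to each: A:221, B:10, C:218, D:49 → nearest is B
(7, -4) — d² to each: A:121, B:50, C:178, D:9 → nearest is D
(-6, -5) — d² to each: A:5, B:260, C:16, D:185 → nearest is A
(-5, -2) — d² to each: A:5, B:194, C:2, D:145 → nearest is C
1 of the 4 points has B as nearest.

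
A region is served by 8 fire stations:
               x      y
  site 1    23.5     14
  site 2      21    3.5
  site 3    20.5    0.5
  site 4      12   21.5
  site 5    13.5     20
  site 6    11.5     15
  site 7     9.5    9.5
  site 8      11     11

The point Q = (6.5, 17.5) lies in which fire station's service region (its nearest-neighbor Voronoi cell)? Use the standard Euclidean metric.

Squared Euclidean distances:
d²(Q, site 1) = 289 + 12.25 = 301.25
d²(Q, site 2) = 210.25 + 196 = 406.25
d²(Q, site 3) = 196 + 289 = 485
d²(Q, site 4) = 30.25 + 16 = 46.25
d²(Q, site 5) = 49 + 6.25 = 55.25
d²(Q, site 6) = 25 + 6.25 = 31.25
d²(Q, site 7) = 9 + 64 = 73
d²(Q, site 8) = 20.25 + 42.25 = 62.5
Minimum is at site 6.

site 6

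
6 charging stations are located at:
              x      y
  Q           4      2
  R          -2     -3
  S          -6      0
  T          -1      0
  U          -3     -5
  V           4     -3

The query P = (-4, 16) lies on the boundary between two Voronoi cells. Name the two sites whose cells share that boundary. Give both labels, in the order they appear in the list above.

Q and S

Squared distances from P to each site:
|PQ|² = 64 + 196 = 260
|PR|² = 4 + 361 = 365
|PS|² = 4 + 256 = 260
|PT|² = 9 + 256 = 265
|PU|² = 1 + 441 = 442
|PV|² = 64 + 361 = 425
P is equidistant from Q and S (both at squared distance 260), and every other site is strictly farther — so P lies on the Q–S Voronoi edge.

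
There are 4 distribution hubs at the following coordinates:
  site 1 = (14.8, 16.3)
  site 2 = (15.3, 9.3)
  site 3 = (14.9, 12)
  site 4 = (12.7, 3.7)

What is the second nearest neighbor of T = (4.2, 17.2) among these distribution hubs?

Compare squared distances (the ordering matches that of the actual distances):
d²(T, site 1) = (4.2−14.8)² + (17.2−16.3)² = 112.36 + 0.81 = 113.17
d²(T, site 2) = (4.2−15.3)² + (17.2−9.3)² = 123.21 + 62.41 = 185.62
d²(T, site 3) = (4.2−14.9)² + (17.2−12)² = 114.49 + 27.04 = 141.53
d²(T, site 4) = (4.2−12.7)² + (17.2−3.7)² = 72.25 + 182.25 = 254.5
Sorted ascending: site 1, site 3, site 2, … — the second-nearest is site 3.

site 3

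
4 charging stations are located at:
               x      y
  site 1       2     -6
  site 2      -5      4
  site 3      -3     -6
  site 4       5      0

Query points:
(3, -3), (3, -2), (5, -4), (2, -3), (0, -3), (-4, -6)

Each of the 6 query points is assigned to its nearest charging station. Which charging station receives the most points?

site 1

(3, -3) — d² to each: site 1:10, site 2:113, site 3:45, site 4:13 → nearest is site 1
(3, -2) — d² to each: site 1:17, site 2:100, site 3:52, site 4:8 → nearest is site 4
(5, -4) — d² to each: site 1:13, site 2:164, site 3:68, site 4:16 → nearest is site 1
(2, -3) — d² to each: site 1:9, site 2:98, site 3:34, site 4:18 → nearest is site 1
(0, -3) — d² to each: site 1:13, site 2:74, site 3:18, site 4:34 → nearest is site 1
(-4, -6) — d² to each: site 1:36, site 2:101, site 3:1, site 4:117 → nearest is site 3
Tally — site 1:4, site 3:1, site 4:1. site 1 captures the most (4).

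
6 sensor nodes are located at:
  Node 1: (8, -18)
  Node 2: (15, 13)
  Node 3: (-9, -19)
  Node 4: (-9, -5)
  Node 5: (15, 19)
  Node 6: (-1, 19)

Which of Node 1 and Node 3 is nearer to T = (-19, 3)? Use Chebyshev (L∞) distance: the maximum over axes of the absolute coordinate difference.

d(T, Node 1) = max(27, 21) = 27
d(T, Node 3) = max(10, 22) = 22
27 > 22, so Node 3 is closer.

Node 3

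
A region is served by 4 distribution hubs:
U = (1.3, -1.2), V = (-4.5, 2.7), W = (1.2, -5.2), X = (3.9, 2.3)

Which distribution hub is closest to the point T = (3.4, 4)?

X

Squared Euclidean distances:
|TU|² = (3.4−1.3)² + (4−(-1.2))² = 4.41 + 27.04 = 31.45
|TV|² = (3.4−(-4.5))² + (4−2.7)² = 62.41 + 1.69 = 64.1
|TW|² = (3.4−1.2)² + (4−(-5.2))² = 4.84 + 84.64 = 89.48
|TX|² = (3.4−3.9)² + (4−2.3)² = 0.25 + 2.89 = 3.14
X is nearest.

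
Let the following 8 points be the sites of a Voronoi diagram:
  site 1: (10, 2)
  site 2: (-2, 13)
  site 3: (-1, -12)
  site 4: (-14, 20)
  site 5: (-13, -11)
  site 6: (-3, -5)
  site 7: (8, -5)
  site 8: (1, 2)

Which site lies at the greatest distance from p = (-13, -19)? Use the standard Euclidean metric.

site 4

Squared Euclidean distances:
d²(p, site 1) = (-13−10)² + (-19−2)² = 529 + 441 = 970
d²(p, site 2) = (-13−(-2))² + (-19−13)² = 121 + 1024 = 1145
d²(p, site 3) = (-13−(-1))² + (-19−(-12))² = 144 + 49 = 193
d²(p, site 4) = (-13−(-14))² + (-19−20)² = 1 + 1521 = 1522
d²(p, site 5) = (-13−(-13))² + (-19−(-11))² = 0 + 64 = 64
d²(p, site 6) = (-13−(-3))² + (-19−(-5))² = 100 + 196 = 296
d²(p, site 7) = (-13−8)² + (-19−(-5))² = 441 + 196 = 637
d²(p, site 8) = (-13−1)² + (-19−2)² = 196 + 441 = 637
The largest is to site 4.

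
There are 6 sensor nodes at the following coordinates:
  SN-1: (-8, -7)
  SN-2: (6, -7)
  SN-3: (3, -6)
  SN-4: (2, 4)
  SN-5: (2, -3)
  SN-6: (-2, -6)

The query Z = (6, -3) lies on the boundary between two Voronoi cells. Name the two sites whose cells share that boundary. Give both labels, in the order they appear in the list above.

Squared distances from Z to each site:
d²(Z, SN-1) = (6−(-8))² + (-3−(-7))² = 196 + 16 = 212
d²(Z, SN-2) = (6−6)² + (-3−(-7))² = 0 + 16 = 16
d²(Z, SN-3) = (6−3)² + (-3−(-6))² = 9 + 9 = 18
d²(Z, SN-4) = (6−2)² + (-3−4)² = 16 + 49 = 65
d²(Z, SN-5) = (6−2)² + (-3−(-3))² = 16 + 0 = 16
d²(Z, SN-6) = (6−(-2))² + (-3−(-6))² = 64 + 9 = 73
Z is equidistant from SN-2 and SN-5 (both at squared distance 16), and every other site is strictly farther — so Z lies on the SN-2–SN-5 Voronoi edge.

SN-2 and SN-5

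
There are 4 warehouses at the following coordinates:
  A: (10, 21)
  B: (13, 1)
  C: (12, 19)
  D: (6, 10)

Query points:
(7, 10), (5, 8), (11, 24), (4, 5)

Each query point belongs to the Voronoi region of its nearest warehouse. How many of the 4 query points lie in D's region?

3

(7, 10) — d² to each: A:130, B:117, C:106, D:1 → nearest is D
(5, 8) — d² to each: A:194, B:113, C:170, D:5 → nearest is D
(11, 24) — d² to each: A:10, B:533, C:26, D:221 → nearest is A
(4, 5) — d² to each: A:292, B:97, C:260, D:29 → nearest is D
3 of the 4 points have D as nearest.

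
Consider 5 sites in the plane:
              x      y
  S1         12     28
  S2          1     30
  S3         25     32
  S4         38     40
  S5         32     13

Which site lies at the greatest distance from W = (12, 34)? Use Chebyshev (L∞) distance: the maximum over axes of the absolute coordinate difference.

S4

d(W,S1) = max(0, 6) = 6
d(W,S2) = max(11, 4) = 11
d(W,S3) = max(13, 2) = 13
d(W,S4) = max(26, 6) = 26
d(W,S5) = max(20, 21) = 21
The largest is to S4.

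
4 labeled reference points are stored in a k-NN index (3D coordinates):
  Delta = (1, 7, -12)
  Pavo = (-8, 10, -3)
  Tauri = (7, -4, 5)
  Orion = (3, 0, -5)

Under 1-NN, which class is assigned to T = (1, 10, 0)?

Since √ is increasing, it suffices to compare squared distances:
d²(T, Delta) = (1−1)² + (10−7)² + (0−(-12))² = 0 + 9 + 144 = 153
d²(T, Pavo) = (1−(-8))² + (10−10)² + (0−(-3))² = 81 + 0 + 9 = 90
d²(T, Tauri) = (1−7)² + (10−(-4))² + (0−5)² = 36 + 196 + 25 = 257
d²(T, Orion) = (1−3)² + (10−0)² + (0−(-5))² = 4 + 100 + 25 = 129
The smallest is to Pavo, so T lies in the Voronoi region of Pavo.

Pavo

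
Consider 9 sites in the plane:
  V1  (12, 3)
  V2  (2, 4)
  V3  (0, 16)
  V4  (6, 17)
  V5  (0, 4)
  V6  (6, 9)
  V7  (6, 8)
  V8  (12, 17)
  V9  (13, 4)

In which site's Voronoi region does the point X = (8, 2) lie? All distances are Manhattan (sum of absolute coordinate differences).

V1

d(X,V1) = |8−12| + |2−3| = 4 + 1 = 5
d(X,V2) = |8−2| + |2−4| = 6 + 2 = 8
d(X,V3) = |8−0| + |2−16| = 8 + 14 = 22
d(X,V4) = |8−6| + |2−17| = 2 + 15 = 17
d(X,V5) = |8−0| + |2−4| = 8 + 2 = 10
d(X,V6) = |8−6| + |2−9| = 2 + 7 = 9
d(X,V7) = |8−6| + |2−8| = 2 + 6 = 8
d(X,V8) = |8−12| + |2−17| = 4 + 15 = 19
d(X,V9) = |8−13| + |2−4| = 5 + 2 = 7
V1 is nearest.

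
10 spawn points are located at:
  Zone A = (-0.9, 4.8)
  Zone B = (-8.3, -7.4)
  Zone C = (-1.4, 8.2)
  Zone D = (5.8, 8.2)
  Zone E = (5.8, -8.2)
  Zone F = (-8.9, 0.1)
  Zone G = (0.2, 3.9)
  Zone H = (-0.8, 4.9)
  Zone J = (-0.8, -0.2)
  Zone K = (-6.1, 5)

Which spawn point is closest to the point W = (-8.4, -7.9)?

Since √ is increasing, it suffices to compare squared distances:
d²(W, Zone A) = 56.25 + 161.29 = 217.54
d²(W, Zone B) = 0.01 + 0.25 = 0.26
d²(W, Zone C) = 49 + 259.21 = 308.21
d²(W, Zone D) = 201.64 + 259.21 = 460.85
d²(W, Zone E) = 201.64 + 0.09 = 201.73
d²(W, Zone F) = 0.25 + 64 = 64.25
d²(W, Zone G) = 73.96 + 139.24 = 213.2
d²(W, Zone H) = 57.76 + 163.84 = 221.6
d²(W, Zone J) = 57.76 + 59.29 = 117.05
d²(W, Zone K) = 5.29 + 166.41 = 171.7
Minimum is at Zone B.

Zone B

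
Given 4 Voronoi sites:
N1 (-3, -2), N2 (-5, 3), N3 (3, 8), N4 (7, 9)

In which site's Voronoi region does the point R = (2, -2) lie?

N1

Squared Euclidean distances:
|RN1|² = (2−(-3))² + (-2−(-2))² = 25 + 0 = 25
|RN2|² = (2−(-5))² + (-2−3)² = 49 + 25 = 74
|RN3|² = (2−3)² + (-2−8)² = 1 + 100 = 101
|RN4|² = (2−7)² + (-2−9)² = 25 + 121 = 146
N1 is nearest.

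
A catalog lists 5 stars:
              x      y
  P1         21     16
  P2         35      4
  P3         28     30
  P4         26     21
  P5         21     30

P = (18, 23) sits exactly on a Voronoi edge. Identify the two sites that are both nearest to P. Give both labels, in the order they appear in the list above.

P1 and P5

Squared distances from P to each site:
|PP1|² = (18−21)² + (23−16)² = 9 + 49 = 58
|PP2|² = (18−35)² + (23−4)² = 289 + 361 = 650
|PP3|² = (18−28)² + (23−30)² = 100 + 49 = 149
|PP4|² = (18−26)² + (23−21)² = 64 + 4 = 68
|PP5|² = (18−21)² + (23−30)² = 9 + 49 = 58
P is equidistant from P1 and P5 (both at squared distance 58), and every other site is strictly farther — so P lies on the P1–P5 Voronoi edge.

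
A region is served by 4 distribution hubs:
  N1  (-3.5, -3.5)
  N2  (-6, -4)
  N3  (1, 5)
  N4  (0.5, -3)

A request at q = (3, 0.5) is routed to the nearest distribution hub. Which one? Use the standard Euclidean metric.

Squared Euclidean distances:
|qN1|² = (3−(-3.5))² + (0.5−(-3.5))² = 42.25 + 16 = 58.25
|qN2|² = (3−(-6))² + (0.5−(-4))² = 81 + 20.25 = 101.25
|qN3|² = (3−1)² + (0.5−5)² = 4 + 20.25 = 24.25
|qN4|² = (3−0.5)² + (0.5−(-3))² = 6.25 + 12.25 = 18.5
N4 is nearest.

N4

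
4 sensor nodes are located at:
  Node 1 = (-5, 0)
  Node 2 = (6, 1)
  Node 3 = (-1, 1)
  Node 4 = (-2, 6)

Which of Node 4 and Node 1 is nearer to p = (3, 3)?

Compare squared distances:
d²(p, Node 4) = (3−(-2))² + (3−6)² = 25 + 9 = 34
d²(p, Node 1) = (3−(-5))² + (3−0)² = 64 + 9 = 73
34 < 73, so Node 4 is closer.

Node 4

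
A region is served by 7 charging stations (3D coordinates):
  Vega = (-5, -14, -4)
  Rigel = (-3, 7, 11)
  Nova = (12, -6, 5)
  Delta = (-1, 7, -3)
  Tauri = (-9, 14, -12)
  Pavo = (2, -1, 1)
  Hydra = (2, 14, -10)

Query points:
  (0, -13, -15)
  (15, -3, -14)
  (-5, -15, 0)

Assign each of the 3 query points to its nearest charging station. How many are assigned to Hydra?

(0, -13, -15) — d² to each: Vega:147, Rigel:1085, Nova:593, Delta:545, Tauri:819, Pavo:404, Hydra:758 → nearest is Vega
(15, -3, -14) — d² to each: Vega:621, Rigel:1049, Nova:379, Delta:477, Tauri:869, Pavo:398, Hydra:474 → nearest is Nova
(-5, -15, 0) — d² to each: Vega:17, Rigel:609, Nova:395, Delta:509, Tauri:1001, Pavo:246, Hydra:990 → nearest is Vega
0 of the 3 points have Hydra as nearest.

0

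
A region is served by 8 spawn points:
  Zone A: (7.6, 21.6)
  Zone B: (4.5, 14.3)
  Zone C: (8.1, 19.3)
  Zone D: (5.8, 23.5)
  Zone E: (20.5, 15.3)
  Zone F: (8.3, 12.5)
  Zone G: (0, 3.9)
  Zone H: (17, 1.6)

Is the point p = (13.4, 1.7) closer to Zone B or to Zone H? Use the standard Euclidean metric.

Compare squared distances:
d²(p, Zone B) = (13.4−4.5)² + (1.7−14.3)² = 79.21 + 158.76 = 237.97
d²(p, Zone H) = (13.4−17)² + (1.7−1.6)² = 12.96 + 0.01 = 12.97
237.97 > 12.97, so Zone H is closer.

Zone H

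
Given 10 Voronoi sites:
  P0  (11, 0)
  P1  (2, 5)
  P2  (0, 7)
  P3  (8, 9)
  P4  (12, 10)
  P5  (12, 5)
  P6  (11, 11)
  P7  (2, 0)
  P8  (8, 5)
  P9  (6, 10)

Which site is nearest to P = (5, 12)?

Since √ is increasing, it suffices to compare squared distances:
|PP0|² = 36 + 144 = 180
|PP1|² = 9 + 49 = 58
|PP2|² = 25 + 25 = 50
|PP3|² = 9 + 9 = 18
|PP4|² = 49 + 4 = 53
|PP5|² = 49 + 49 = 98
|PP6|² = 36 + 1 = 37
|PP7|² = 9 + 144 = 153
|PP8|² = 9 + 49 = 58
|PP9|² = 1 + 4 = 5
Minimum is at P9.

P9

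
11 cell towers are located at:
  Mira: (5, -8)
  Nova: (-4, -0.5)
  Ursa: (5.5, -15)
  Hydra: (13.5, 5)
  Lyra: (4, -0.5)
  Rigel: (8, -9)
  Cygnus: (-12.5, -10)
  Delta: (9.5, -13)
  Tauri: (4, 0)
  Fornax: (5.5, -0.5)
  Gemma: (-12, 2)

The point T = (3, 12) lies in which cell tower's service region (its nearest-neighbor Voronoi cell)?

Tauri

Squared Euclidean distances:
d²(T, Mira) = (3−5)² + (12−(-8))² = 4 + 400 = 404
d²(T, Nova) = (3−(-4))² + (12−(-0.5))² = 49 + 156.25 = 205.25
d²(T, Ursa) = (3−5.5)² + (12−(-15))² = 6.25 + 729 = 735.25
d²(T, Hydra) = (3−13.5)² + (12−5)² = 110.25 + 49 = 159.25
d²(T, Lyra) = (3−4)² + (12−(-0.5))² = 1 + 156.25 = 157.25
d²(T, Rigel) = (3−8)² + (12−(-9))² = 25 + 441 = 466
d²(T, Cygnus) = (3−(-12.5))² + (12−(-10))² = 240.25 + 484 = 724.25
d²(T, Delta) = (3−9.5)² + (12−(-13))² = 42.25 + 625 = 667.25
d²(T, Tauri) = (3−4)² + (12−0)² = 1 + 144 = 145
d²(T, Fornax) = (3−5.5)² + (12−(-0.5))² = 6.25 + 156.25 = 162.5
d²(T, Gemma) = (3−(-12))² + (12−2)² = 225 + 100 = 325
Minimum is at Tauri.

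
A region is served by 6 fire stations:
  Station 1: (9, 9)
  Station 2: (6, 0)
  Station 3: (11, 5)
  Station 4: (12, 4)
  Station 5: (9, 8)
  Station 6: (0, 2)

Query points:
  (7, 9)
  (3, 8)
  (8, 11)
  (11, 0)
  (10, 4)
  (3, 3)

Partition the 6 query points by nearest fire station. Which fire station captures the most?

(7, 9) — d² to each: Station 1:4, Station 2:82, Station 3:32, Station 4:50, Station 5:5, Station 6:98 → nearest is Station 1
(3, 8) — d² to each: Station 1:37, Station 2:73, Station 3:73, Station 4:97, Station 5:36, Station 6:45 → nearest is Station 5
(8, 11) — d² to each: Station 1:5, Station 2:125, Station 3:45, Station 4:65, Station 5:10, Station 6:145 → nearest is Station 1
(11, 0) — d² to each: Station 1:85, Station 2:25, Station 3:25, Station 4:17, Station 5:68, Station 6:125 → nearest is Station 4
(10, 4) — d² to each: Station 1:26, Station 2:32, Station 3:2, Station 4:4, Station 5:17, Station 6:104 → nearest is Station 3
(3, 3) — d² to each: Station 1:72, Station 2:18, Station 3:68, Station 4:82, Station 5:61, Station 6:10 → nearest is Station 6
Tally — Station 1:2, Station 3:1, Station 4:1, Station 5:1, Station 6:1. Station 1 captures the most (2).

Station 1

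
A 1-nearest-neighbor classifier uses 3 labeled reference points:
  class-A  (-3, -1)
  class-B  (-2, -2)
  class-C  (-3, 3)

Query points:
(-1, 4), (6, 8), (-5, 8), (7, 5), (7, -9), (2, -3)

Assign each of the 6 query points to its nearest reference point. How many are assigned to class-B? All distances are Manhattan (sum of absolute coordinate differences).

2

(-1, 4) — d to each: class-A:7, class-B:7, class-C:3 → nearest is class-C
(6, 8) — d to each: class-A:18, class-B:18, class-C:14 → nearest is class-C
(-5, 8) — d to each: class-A:11, class-B:13, class-C:7 → nearest is class-C
(7, 5) — d to each: class-A:16, class-B:16, class-C:12 → nearest is class-C
(7, -9) — d to each: class-A:18, class-B:16, class-C:22 → nearest is class-B
(2, -3) — d to each: class-A:7, class-B:5, class-C:11 → nearest is class-B
2 of the 6 points have class-B as nearest.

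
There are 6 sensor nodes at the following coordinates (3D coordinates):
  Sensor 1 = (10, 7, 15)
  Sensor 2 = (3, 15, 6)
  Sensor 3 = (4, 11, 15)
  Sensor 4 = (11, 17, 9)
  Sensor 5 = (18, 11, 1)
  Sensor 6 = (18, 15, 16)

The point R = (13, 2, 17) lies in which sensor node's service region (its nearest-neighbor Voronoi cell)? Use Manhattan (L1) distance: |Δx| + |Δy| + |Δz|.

Sensor 1

d(R, Sensor 1) = 3 + 5 + 2 = 10
d(R, Sensor 2) = 10 + 13 + 11 = 34
d(R, Sensor 3) = 9 + 9 + 2 = 20
d(R, Sensor 4) = 2 + 15 + 8 = 25
d(R, Sensor 5) = 5 + 9 + 16 = 30
d(R, Sensor 6) = 5 + 13 + 1 = 19
The smallest is to Sensor 1, so R lies in the Voronoi region of Sensor 1.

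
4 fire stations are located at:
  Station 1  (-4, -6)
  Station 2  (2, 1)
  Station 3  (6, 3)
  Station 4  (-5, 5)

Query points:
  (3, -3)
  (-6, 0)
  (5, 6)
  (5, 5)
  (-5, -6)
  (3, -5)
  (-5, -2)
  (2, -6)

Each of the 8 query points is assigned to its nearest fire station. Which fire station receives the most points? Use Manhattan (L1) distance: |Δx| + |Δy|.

(3, -3) — d to each: Station 1:10, Station 2:5, Station 3:9, Station 4:16 → nearest is Station 2
(-6, 0) — d to each: Station 1:8, Station 2:9, Station 3:15, Station 4:6 → nearest is Station 4
(5, 6) — d to each: Station 1:21, Station 2:8, Station 3:4, Station 4:11 → nearest is Station 3
(5, 5) — d to each: Station 1:20, Station 2:7, Station 3:3, Station 4:10 → nearest is Station 3
(-5, -6) — d to each: Station 1:1, Station 2:14, Station 3:20, Station 4:11 → nearest is Station 1
(3, -5) — d to each: Station 1:8, Station 2:7, Station 3:11, Station 4:18 → nearest is Station 2
(-5, -2) — d to each: Station 1:5, Station 2:10, Station 3:16, Station 4:7 → nearest is Station 1
(2, -6) — d to each: Station 1:6, Station 2:7, Station 3:13, Station 4:18 → nearest is Station 1
Tally — Station 1:3, Station 2:2, Station 3:2, Station 4:1. Station 1 captures the most (3).

Station 1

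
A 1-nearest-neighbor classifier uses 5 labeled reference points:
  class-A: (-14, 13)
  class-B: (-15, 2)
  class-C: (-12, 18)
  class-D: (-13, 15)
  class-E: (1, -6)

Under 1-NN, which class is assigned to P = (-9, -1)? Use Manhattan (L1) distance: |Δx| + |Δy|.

d(P, class-A) = |-9−(-14)| + |-1−13| = 5 + 14 = 19
d(P, class-B) = |-9−(-15)| + |-1−2| = 6 + 3 = 9
d(P, class-C) = |-9−(-12)| + |-1−18| = 3 + 19 = 22
d(P, class-D) = |-9−(-13)| + |-1−15| = 4 + 16 = 20
d(P, class-E) = |-9−1| + |-1−(-6)| = 10 + 5 = 15
class-B is nearest.

class-B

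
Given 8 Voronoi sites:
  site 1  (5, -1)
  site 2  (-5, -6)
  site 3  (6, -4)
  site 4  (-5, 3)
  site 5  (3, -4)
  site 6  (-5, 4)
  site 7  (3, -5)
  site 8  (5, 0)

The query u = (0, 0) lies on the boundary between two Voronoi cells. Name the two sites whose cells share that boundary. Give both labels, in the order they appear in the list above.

site 5 and site 8

Squared distances from u to each site:
d²(u, site 1) = 25 + 1 = 26
d²(u, site 2) = 25 + 36 = 61
d²(u, site 3) = 36 + 16 = 52
d²(u, site 4) = 25 + 9 = 34
d²(u, site 5) = 9 + 16 = 25
d²(u, site 6) = 25 + 16 = 41
d²(u, site 7) = 9 + 25 = 34
d²(u, site 8) = 25 + 0 = 25
u is equidistant from site 5 and site 8 (both at squared distance 25), and every other site is strictly farther — so u lies on the site 5–site 8 Voronoi edge.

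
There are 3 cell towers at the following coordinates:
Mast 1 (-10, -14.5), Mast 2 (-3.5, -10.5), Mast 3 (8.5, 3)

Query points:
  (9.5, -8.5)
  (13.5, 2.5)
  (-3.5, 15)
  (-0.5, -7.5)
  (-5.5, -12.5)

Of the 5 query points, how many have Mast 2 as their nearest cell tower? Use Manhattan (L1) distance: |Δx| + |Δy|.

2

(9.5, -8.5) — d to each: Mast 1:25.5, Mast 2:15, Mast 3:12.5 → nearest is Mast 3
(13.5, 2.5) — d to each: Mast 1:40.5, Mast 2:30, Mast 3:5.5 → nearest is Mast 3
(-3.5, 15) — d to each: Mast 1:36, Mast 2:25.5, Mast 3:24 → nearest is Mast 3
(-0.5, -7.5) — d to each: Mast 1:16.5, Mast 2:6, Mast 3:19.5 → nearest is Mast 2
(-5.5, -12.5) — d to each: Mast 1:6.5, Mast 2:4, Mast 3:29.5 → nearest is Mast 2
2 of the 5 points have Mast 2 as nearest.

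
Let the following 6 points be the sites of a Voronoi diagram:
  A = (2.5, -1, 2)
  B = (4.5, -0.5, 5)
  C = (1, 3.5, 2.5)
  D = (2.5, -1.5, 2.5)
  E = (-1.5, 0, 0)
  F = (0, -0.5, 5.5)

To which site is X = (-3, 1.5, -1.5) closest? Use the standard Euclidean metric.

E

Compare squared distances (the ordering matches that of the actual distances):
|XA|² = (-3−2.5)² + (1.5−(-1))² + (-1.5−2)² = 30.25 + 6.25 + 12.25 = 48.75
|XB|² = (-3−4.5)² + (1.5−(-0.5))² + (-1.5−5)² = 56.25 + 4 + 42.25 = 102.5
|XC|² = (-3−1)² + (1.5−3.5)² + (-1.5−2.5)² = 16 + 4 + 16 = 36
|XD|² = (-3−2.5)² + (1.5−(-1.5))² + (-1.5−2.5)² = 30.25 + 9 + 16 = 55.25
|XE|² = (-3−(-1.5))² + (1.5−0)² + (-1.5−0)² = 2.25 + 2.25 + 2.25 = 6.75
|XF|² = (-3−0)² + (1.5−(-0.5))² + (-1.5−5.5)² = 9 + 4 + 49 = 62
Minimum is at E.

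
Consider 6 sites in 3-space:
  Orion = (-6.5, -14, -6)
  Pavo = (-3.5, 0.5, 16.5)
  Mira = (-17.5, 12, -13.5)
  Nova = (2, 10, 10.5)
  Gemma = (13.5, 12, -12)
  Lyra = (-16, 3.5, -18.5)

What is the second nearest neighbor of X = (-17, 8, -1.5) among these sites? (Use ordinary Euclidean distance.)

Squared Euclidean distances:
d²(X, Orion) = (-17−(-6.5))² + (8−(-14))² + (-1.5−(-6))² = 110.25 + 484 + 20.25 = 614.5
d²(X, Pavo) = (-17−(-3.5))² + (8−0.5)² + (-1.5−16.5)² = 182.25 + 56.25 + 324 = 562.5
d²(X, Mira) = (-17−(-17.5))² + (8−12)² + (-1.5−(-13.5))² = 0.25 + 16 + 144 = 160.25
d²(X, Nova) = (-17−2)² + (8−10)² + (-1.5−10.5)² = 361 + 4 + 144 = 509
d²(X, Gemma) = (-17−13.5)² + (8−12)² + (-1.5−(-12))² = 930.25 + 16 + 110.25 = 1056.5
d²(X, Lyra) = (-17−(-16))² + (8−3.5)² + (-1.5−(-18.5))² = 1 + 20.25 + 289 = 310.25
Sorted ascending: Mira, Lyra, Nova, … — the second-nearest is Lyra.

Lyra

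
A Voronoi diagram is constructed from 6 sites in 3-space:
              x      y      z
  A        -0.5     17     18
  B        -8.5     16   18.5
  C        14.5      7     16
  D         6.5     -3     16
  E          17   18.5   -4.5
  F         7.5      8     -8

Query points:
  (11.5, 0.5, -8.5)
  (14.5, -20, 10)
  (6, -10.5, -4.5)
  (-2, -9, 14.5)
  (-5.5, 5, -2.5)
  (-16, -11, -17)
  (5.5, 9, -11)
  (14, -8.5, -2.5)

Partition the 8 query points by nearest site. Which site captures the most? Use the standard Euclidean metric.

(11.5, 0.5, -8.5) — d² to each: A:1118.5, B:1369.25, C:651.5, D:637.5, E:370.25, F:72.5 → nearest is F
(14.5, -20, 10) — d² to each: A:1658, B:1897.25, C:765, D:389, E:1698.75, F:1157 → nearest is D
(6, -10.5, -4.5) — d² to each: A:1304.75, B:1441.5, C:798.75, D:476.75, E:962, F:356.75 → nearest is F
(-2, -9, 14.5) — d² to each: A:690.5, B:683.25, C:530.5, D:110.5, E:1478.25, F:885.5 → nearest is D
(-5.5, 5, -2.5) — d² to each: A:589.25, B:571, C:746.25, D:550.25, E:692.5, F:208.25 → nearest is F
(-16, -11, -17) — d² to each: A:2249.25, B:2045.5, C:2343.25, D:1659.25, E:2115.5, F:994.25 → nearest is F
(5.5, 9, -11) — d² to each: A:941, B:1115.25, C:814, D:874, E:264.75, F:14 → nearest is F
(14, -8.5, -2.5) — d² to each: A:1280.75, B:1547.5, C:582.75, D:428.75, E:742, F:344.75 → nearest is F
Tally — D:2, F:6. F captures the most (6).

F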